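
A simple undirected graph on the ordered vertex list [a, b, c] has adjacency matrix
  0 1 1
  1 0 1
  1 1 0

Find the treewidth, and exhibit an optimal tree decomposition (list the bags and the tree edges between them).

With just one bag of size 3, the width is 3 − 1 = 2, so tw(G) ≤ 2. For the lower bound, the 3 vertices {a, b, c} are pairwise adjacent, and any tree decomposition puts a clique entirely inside one bag — forcing width ≥ 2. The upper and lower bounds meet at 2, so that is the treewidth.

Treewidth 2.
One such decomposition:
Bags: B1 = {a, b, c}
Tree: (single bag)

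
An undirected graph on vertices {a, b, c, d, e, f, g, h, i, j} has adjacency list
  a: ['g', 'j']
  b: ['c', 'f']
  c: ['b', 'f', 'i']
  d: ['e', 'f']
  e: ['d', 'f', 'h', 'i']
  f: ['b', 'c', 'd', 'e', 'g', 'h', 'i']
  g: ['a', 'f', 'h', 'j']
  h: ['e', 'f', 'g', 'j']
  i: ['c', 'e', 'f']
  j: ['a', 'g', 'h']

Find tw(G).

A width-2 tree decomposition is:
Bags: B1 = {e, f, h}  B2 = {f, g, h}  B3 = {e, f, i}  B4 = {g, h, j}  B5 = {d, e, f}  B6 = {c, f, i}  B7 = {b, c, f}  B8 = {a, g, j}
Tree: B1–B2, B1–B3, B2–B4, B3–B5, B3–B6, B6–B7, B4–B8
Each bag holds 3 vertices, so the decomposition has width 2, which upper-bounds the treewidth. Conversely, {a, g, j} is a clique of size 3, and the vertices of any clique must share a bag in every tree decomposition; so some bag has ≥ 3 vertices and tw(G) ≥ 2. Hence tw(G) = 2 exactly.

2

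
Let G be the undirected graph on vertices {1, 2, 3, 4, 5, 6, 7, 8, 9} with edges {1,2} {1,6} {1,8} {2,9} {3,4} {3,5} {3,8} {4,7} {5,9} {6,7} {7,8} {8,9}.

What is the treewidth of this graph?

A width-3 tree decomposition is:
Bags: B1 = {3, 4, 5, 7}  B2 = {3, 5, 7, 8}  B3 = {5, 7, 8, 9}  B4 = {6, 7, 8, 9}  B5 = {1, 6, 8, 9}  B6 = {1, 2, 6, 9}
Tree: B1–B2, B2–B3, B3–B4, B4–B5, B5–B6
Every bag has size at most 4, so the width is 4 − 1 = 3 and tw(G) ≤ 3. For the lower bound: the 4 vertex sets {3,4,5}, {7}, {8}, {1,2,6,9} are disjoint, each induces a connected subgraph, and every pair is joined by at least one edge of G. Contracting each set to a single vertex therefore yields K_{4} as a minor, and since treewidth is minor-monotone, tw(G) ≥ tw(K_{4}) = 3. Combining the bounds, tw(G) = 3.

3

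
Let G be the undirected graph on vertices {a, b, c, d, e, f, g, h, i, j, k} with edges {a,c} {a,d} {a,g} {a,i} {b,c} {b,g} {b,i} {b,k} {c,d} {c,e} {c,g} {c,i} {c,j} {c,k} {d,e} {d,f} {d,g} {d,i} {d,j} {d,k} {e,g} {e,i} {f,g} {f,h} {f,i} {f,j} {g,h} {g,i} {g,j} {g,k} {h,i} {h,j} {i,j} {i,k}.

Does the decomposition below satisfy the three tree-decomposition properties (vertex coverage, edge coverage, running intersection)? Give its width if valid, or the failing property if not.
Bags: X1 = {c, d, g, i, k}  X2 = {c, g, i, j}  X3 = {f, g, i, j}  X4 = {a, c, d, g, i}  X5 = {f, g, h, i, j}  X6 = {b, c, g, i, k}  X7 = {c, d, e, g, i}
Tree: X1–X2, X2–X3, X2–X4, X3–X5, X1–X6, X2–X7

No — edge (d,j) lies in no bag.

A tree decomposition must satisfy three properties: every vertex lies in some bag; for every edge, both endpoints lie together in some bag; and for every vertex, the bags containing it form a connected subtree. Here edge (d,j) lies in no bag, so the decomposition is invalid.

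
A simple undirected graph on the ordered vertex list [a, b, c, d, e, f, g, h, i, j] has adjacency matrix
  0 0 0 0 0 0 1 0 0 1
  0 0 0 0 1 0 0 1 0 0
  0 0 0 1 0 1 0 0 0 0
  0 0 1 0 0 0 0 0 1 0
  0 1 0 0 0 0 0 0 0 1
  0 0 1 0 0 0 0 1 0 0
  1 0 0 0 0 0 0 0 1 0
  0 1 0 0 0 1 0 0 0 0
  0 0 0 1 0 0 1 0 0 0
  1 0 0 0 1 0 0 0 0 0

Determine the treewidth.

A width-2 tree decomposition is:
Bags: B1 = {c, d, i}  B2 = {c, f, i}  B3 = {f, h, i}  B4 = {b, h, i}  B5 = {b, e, i}  B6 = {e, i, j}  B7 = {a, i, j}  B8 = {a, g, i}
Tree: B1–B2, B2–B3, B3–B4, B4–B5, B5–B6, B6–B7, B7–B8
Each bag holds 3 vertices, so the decomposition has width 2, which upper-bounds the treewidth. The edges i–d–c–f–h–b–e–j–a–g–i form a cycle, so G is not a tree and its treewidth is at least 2. Hence tw(G) = 2 exactly.

2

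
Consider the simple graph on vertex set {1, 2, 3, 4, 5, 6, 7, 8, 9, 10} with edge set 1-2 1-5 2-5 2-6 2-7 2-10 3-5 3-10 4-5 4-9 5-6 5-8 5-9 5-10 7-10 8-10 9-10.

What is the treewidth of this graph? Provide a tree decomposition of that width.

Each bag holds 3 vertices, so the decomposition has width 2, which upper-bounds the treewidth. On the other hand G contains the 3-clique {1, 2, 5}. A clique must lie in a single bag of any decomposition, so no decomposition can have width below 2. Hence tw(G) = 2 exactly.

Treewidth 2.
Bags: B1 = {2, 5, 10}  B2 = {2, 7, 10}  B3 = {2, 5, 6}  B4 = {5, 9, 10}  B5 = {4, 5, 9}  B6 = {3, 5, 10}  B7 = {5, 8, 10}  B8 = {1, 2, 5}
Tree: B1–B2, B1–B3, B1–B4, B4–B5, B4–B6, B4–B7, B3–B8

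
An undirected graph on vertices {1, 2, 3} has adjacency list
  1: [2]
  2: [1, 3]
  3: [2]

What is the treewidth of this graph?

1

A width-1 tree decomposition is:
Bags: B1 = {2, 3}  B2 = {1, 2}
Tree: B1–B2
The largest bag has 2 vertices, giving width 1; this decomposition certifies tw(G) ≤ 1. Since G has at least one edge (e.g. 2–3), it is not an edgeless graph, so tw(G) ≥ 1. Therefore the treewidth is 1.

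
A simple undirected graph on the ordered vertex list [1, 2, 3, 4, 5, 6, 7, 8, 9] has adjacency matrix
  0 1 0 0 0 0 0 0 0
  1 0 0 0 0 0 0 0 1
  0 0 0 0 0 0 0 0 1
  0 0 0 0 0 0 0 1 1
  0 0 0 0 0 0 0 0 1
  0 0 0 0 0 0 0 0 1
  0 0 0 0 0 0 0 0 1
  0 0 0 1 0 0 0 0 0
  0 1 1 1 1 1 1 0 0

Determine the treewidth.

A width-1 tree decomposition is:
Bags: B1 = {6, 9}  B2 = {4, 9}  B3 = {3, 9}  B4 = {7, 9}  B5 = {5, 9}  B6 = {2, 9}  B7 = {4, 8}  B8 = {1, 2}
Tree: B1–B2, B1–B3, B1–B4, B3–B5, B5–B6, B2–B7, B6–B8
Every bag has size at most 2, so the width is 2 − 1 = 1 and tw(G) ≤ 1. Since G has at least one edge (e.g. 9–6), it is not an edgeless graph, so tw(G) ≥ 1. The upper and lower bounds meet at 1, so that is the treewidth.

1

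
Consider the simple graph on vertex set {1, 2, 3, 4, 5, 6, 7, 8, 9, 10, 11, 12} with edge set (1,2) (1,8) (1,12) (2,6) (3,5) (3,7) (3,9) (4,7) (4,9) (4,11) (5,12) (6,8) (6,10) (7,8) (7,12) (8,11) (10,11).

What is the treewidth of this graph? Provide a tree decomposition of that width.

Treewidth 3.
Bags: B1 = {2, 6, 10, 11}  B2 = {2, 6, 8, 11}  B3 = {1, 2, 8, 11}  B4 = {1, 4, 8, 11}  B5 = {1, 4, 7, 8}  B6 = {1, 4, 7, 12}  B7 = {4, 7, 9, 12}  B8 = {3, 7, 9, 12}  B9 = {3, 5, 9, 12}
Tree: B1–B2, B2–B3, B3–B4, B4–B5, B5–B6, B6–B7, B7–B8, B8–B9

The largest bag has 4 vertices, giving width 3; this decomposition certifies tw(G) ≤ 3. For the lower bound: the 4 vertex sets {2,6,10}, {11}, {8}, {1,4,7,12} are disjoint, each induces a connected subgraph, and every pair is joined by at least one edge of G. Contracting each set to a single vertex therefore yields K_{4} as a minor, and since treewidth is minor-monotone, tw(G) ≥ tw(K_{4}) = 3. Combining the bounds, tw(G) = 3.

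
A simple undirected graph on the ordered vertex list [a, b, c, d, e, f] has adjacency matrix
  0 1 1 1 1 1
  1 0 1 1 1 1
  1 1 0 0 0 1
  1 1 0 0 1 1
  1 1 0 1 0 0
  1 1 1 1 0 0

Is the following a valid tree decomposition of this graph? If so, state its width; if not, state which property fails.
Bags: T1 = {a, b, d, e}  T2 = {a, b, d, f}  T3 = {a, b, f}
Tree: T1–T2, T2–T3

A tree decomposition must satisfy three properties: every vertex lies in some bag; for every edge, both endpoints lie together in some bag; and for every vertex, the bags containing it form a connected subtree. Here vertex c appears in no bag, so the decomposition is invalid.

No — vertex c appears in no bag.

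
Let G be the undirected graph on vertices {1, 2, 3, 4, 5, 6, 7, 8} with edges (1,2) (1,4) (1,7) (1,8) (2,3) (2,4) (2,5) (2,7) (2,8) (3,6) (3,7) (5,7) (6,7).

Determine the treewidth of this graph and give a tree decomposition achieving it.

Each bag holds 3 vertices, so the decomposition has width 2, which upper-bounds the treewidth. Conversely, {1, 2, 8} is a clique of size 3, and the vertices of any clique must share a bag in every tree decomposition; so some bag has ≥ 3 vertices and tw(G) ≥ 2. Hence tw(G) = 2 exactly.

Treewidth 2.
Bags: B1 = {2, 5, 7}  B2 = {2, 3, 7}  B3 = {1, 2, 7}  B4 = {1, 2, 4}  B5 = {3, 6, 7}  B6 = {1, 2, 8}
Tree: B1–B2, B2–B3, B3–B4, B2–B5, B4–B6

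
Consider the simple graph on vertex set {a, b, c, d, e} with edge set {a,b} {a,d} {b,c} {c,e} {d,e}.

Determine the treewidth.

2

A width-2 tree decomposition is:
Bags: B1 = {a, b, c}  B2 = {a, c, d}  B3 = {c, d, e}
Tree: B1–B2, B2–B3
Every bag has size at most 3, so the width is 3 − 1 = 2 and tw(G) ≤ 2. The edges c–b–a–d–e–c form a cycle, so G is not a tree and its treewidth is at least 2. The upper and lower bounds meet at 2, so that is the treewidth.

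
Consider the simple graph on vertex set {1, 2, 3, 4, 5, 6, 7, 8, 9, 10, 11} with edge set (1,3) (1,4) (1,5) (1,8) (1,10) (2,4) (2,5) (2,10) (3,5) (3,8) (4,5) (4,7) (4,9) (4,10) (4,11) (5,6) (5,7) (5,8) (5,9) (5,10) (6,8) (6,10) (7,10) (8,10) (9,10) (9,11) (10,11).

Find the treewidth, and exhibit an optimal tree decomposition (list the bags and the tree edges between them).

Treewidth 3.
Bags: B1 = {1, 4, 5, 10}  B2 = {4, 5, 9, 10}  B3 = {2, 4, 5, 10}  B4 = {1, 5, 8, 10}  B5 = {4, 9, 10, 11}  B6 = {4, 5, 7, 10}  B7 = {5, 6, 8, 10}  B8 = {1, 3, 5, 8}
Tree: B1–B2, B1–B3, B1–B4, B2–B5, B2–B6, B4–B7, B4–B8

Every bag has size at most 4, so the width is 4 − 1 = 3 and tw(G) ≤ 3. For the lower bound, the 4 vertices {4, 9, 10, 11} are pairwise adjacent, and any tree decomposition puts a clique entirely inside one bag — forcing width ≥ 3. The upper and lower bounds meet at 3, so that is the treewidth.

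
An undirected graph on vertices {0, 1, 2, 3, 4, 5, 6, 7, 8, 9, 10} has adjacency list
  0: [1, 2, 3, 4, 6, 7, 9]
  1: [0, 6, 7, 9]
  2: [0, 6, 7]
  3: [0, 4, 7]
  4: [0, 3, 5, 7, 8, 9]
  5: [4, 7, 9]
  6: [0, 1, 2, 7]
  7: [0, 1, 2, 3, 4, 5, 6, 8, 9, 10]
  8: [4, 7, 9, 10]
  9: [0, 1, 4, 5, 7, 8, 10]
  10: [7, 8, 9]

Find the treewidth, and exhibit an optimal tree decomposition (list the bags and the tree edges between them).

Every bag has size at most 4, so the width is 4 − 1 = 3 and tw(G) ≤ 3. Conversely, {0, 1, 7, 9} is a clique of size 4, and the vertices of any clique must share a bag in every tree decomposition; so some bag has ≥ 4 vertices and tw(G) ≥ 3. The upper and lower bounds meet at 3, so that is the treewidth.

Treewidth 3.
One optimal decomposition is:
Bags: B1 = {0, 4, 7, 9}  B2 = {4, 5, 7, 9}  B3 = {0, 3, 4, 7}  B4 = {0, 1, 7, 9}  B5 = {4, 7, 8, 9}  B6 = {0, 1, 6, 7}  B7 = {0, 2, 6, 7}  B8 = {7, 8, 9, 10}
Tree: B1–B2, B1–B3, B1–B4, B2–B5, B4–B6, B6–B7, B5–B8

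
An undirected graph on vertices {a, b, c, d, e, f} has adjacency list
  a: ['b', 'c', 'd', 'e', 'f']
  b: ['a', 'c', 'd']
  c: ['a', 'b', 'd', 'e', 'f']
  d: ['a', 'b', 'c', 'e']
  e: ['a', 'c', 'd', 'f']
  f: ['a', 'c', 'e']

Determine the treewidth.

A width-3 tree decomposition is:
Bags: B1 = {a, c, e, f}  B2 = {a, c, d, e}  B3 = {a, b, c, d}
Tree: B1–B2, B2–B3
Each bag holds 4 vertices, so the decomposition has width 3, which upper-bounds the treewidth. Conversely, {a, c, d, e} is a clique of size 4, and the vertices of any clique must share a bag in every tree decomposition; so some bag has ≥ 4 vertices and tw(G) ≥ 3. Combining the bounds, tw(G) = 3.

3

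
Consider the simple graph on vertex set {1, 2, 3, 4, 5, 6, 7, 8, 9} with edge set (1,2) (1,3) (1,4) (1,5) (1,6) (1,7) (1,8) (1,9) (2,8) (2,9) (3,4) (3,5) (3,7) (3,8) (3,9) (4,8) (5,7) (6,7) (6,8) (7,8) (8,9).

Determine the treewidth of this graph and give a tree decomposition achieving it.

Treewidth 3.
Bags: B1 = {1, 3, 7, 8}  B2 = {1, 6, 7, 8}  B3 = {1, 3, 5, 7}  B4 = {1, 3, 8, 9}  B5 = {1, 3, 4, 8}  B6 = {1, 2, 8, 9}
Tree: B1–B2, B1–B3, B1–B4, B1–B5, B4–B6

The largest bag has 4 vertices, giving width 3; this decomposition certifies tw(G) ≤ 3. For the lower bound, the 4 vertices {1, 2, 8, 9} are pairwise adjacent, and any tree decomposition puts a clique entirely inside one bag — forcing width ≥ 3. Combining the bounds, tw(G) = 3.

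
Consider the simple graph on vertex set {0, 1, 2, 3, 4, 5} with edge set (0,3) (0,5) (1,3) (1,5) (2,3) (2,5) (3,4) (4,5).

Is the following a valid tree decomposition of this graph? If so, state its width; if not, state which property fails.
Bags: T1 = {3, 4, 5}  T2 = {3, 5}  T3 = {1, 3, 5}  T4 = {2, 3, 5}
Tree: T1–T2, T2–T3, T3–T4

A tree decomposition must satisfy three properties: every vertex lies in some bag; for every edge, both endpoints lie together in some bag; and for every vertex, the bags containing it form a connected subtree. Here vertex 0 appears in no bag, so the decomposition is invalid.

No — vertex 0 appears in no bag.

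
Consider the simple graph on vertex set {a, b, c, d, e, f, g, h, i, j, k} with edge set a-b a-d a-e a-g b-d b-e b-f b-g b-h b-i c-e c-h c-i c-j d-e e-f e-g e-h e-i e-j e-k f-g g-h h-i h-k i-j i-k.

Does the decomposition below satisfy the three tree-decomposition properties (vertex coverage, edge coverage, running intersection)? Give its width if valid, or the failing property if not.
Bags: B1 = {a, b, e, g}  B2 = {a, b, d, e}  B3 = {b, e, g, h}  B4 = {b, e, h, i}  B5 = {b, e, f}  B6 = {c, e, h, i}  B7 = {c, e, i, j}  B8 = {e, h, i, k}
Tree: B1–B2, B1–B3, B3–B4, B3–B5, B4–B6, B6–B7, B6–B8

No — edge (g,f) lies in no bag.

A tree decomposition must satisfy three properties: every vertex lies in some bag; for every edge, both endpoints lie together in some bag; and for every vertex, the bags containing it form a connected subtree. Here edge (g,f) lies in no bag, so the decomposition is invalid.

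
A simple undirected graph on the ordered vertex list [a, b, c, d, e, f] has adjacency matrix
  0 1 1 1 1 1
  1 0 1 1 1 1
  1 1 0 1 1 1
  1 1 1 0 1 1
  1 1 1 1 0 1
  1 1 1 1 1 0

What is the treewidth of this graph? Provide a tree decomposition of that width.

Treewidth 5.
Bags: B1 = {a, b, c, d, e, f}
Tree: (single bag)

A single bag containing all 6 vertices is trivially a valid decomposition of width 5. For the lower bound, the 6 vertices {a, b, c, d, e, f} are pairwise adjacent, and any tree decomposition puts a clique entirely inside one bag — forcing width ≥ 5. Therefore the treewidth is 5.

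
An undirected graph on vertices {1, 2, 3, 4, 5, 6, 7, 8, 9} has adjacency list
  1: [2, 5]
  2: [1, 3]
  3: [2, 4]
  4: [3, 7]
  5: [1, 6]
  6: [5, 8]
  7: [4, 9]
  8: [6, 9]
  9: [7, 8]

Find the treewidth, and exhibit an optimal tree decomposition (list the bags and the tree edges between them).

The largest bag has 3 vertices, giving width 2; this decomposition certifies tw(G) ≤ 2. The edges 9–8–6–5–1–2–3–4–7–9 form a cycle, so G is not a tree and its treewidth is at least 2. Therefore the treewidth is 2.

Treewidth 2.
One such decomposition:
Bags: B1 = {6, 8, 9}  B2 = {5, 6, 9}  B3 = {1, 5, 9}  B4 = {1, 2, 9}  B5 = {2, 3, 9}  B6 = {3, 4, 9}  B7 = {4, 7, 9}
Tree: B1–B2, B2–B3, B3–B4, B4–B5, B5–B6, B6–B7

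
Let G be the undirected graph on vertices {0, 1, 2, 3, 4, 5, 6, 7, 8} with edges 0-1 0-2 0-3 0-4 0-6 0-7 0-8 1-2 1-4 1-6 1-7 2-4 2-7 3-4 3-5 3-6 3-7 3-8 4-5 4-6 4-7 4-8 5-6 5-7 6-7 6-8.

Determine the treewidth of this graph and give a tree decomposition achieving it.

Each bag holds 5 vertices, so the decomposition has width 4, which upper-bounds the treewidth. Conversely, {0, 1, 2, 4, 7} is a clique of size 5, and the vertices of any clique must share a bag in every tree decomposition; so some bag has ≥ 5 vertices and tw(G) ≥ 4. Therefore the treewidth is 4.

Treewidth 4.
One optimal decomposition is:
Bags: B1 = {0, 1, 4, 6, 7}  B2 = {0, 3, 4, 6, 7}  B3 = {0, 3, 4, 6, 8}  B4 = {3, 4, 5, 6, 7}  B5 = {0, 1, 2, 4, 7}
Tree: B1–B2, B2–B3, B2–B4, B1–B5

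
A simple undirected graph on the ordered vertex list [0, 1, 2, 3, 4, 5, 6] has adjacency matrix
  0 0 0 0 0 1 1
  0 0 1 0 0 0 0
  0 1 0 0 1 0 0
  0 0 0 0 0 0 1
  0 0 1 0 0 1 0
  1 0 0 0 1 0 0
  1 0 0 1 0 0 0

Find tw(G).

A width-1 tree decomposition is:
Bags: B1 = {1, 2}  B2 = {2, 4}  B3 = {4, 5}  B4 = {0, 5}  B5 = {0, 6}  B6 = {3, 6}
Tree: B1–B2, B2–B3, B3–B4, B4–B5, B5–B6
Each bag holds 2 vertices, so the decomposition has width 1, which upper-bounds the treewidth. Since G has at least one edge (e.g. 1–2), it is not an edgeless graph, so tw(G) ≥ 1. Therefore the treewidth is 1.

1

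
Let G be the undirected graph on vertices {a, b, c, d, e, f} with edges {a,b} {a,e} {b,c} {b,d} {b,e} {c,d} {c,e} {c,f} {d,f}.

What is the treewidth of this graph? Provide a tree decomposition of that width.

Each bag holds 3 vertices, so the decomposition has width 2, which upper-bounds the treewidth. Conversely, {c, d, f} is a clique of size 3, and the vertices of any clique must share a bag in every tree decomposition; so some bag has ≥ 3 vertices and tw(G) ≥ 2. Therefore the treewidth is 2.

Treewidth 2.
One optimal decomposition is:
Bags: B1 = {b, c, d}  B2 = {c, d, f}  B3 = {b, c, e}  B4 = {a, b, e}
Tree: B1–B2, B1–B3, B3–B4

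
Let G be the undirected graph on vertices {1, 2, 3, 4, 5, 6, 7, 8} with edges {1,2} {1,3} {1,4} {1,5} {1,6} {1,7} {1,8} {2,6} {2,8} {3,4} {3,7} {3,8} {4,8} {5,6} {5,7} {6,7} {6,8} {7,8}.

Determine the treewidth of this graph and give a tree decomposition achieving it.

Treewidth 3.
Bags: B1 = {1, 6, 7, 8}  B2 = {1, 3, 7, 8}  B3 = {1, 3, 4, 8}  B4 = {1, 2, 6, 8}  B5 = {1, 5, 6, 7}
Tree: B1–B2, B2–B3, B1–B4, B1–B5

Each bag holds 4 vertices, so the decomposition has width 3, which upper-bounds the treewidth. For the lower bound, the 4 vertices {1, 2, 6, 8} are pairwise adjacent, and any tree decomposition puts a clique entirely inside one bag — forcing width ≥ 3. The upper and lower bounds meet at 3, so that is the treewidth.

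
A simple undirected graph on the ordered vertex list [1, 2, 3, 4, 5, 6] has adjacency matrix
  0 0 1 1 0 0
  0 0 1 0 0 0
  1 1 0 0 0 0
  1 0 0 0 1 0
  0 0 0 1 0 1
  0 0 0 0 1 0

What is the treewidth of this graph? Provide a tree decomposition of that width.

Treewidth 1.
One such decomposition:
Bags: B1 = {2, 3}  B2 = {1, 3}  B3 = {1, 4}  B4 = {4, 5}  B5 = {5, 6}
Tree: B1–B2, B2–B3, B3–B4, B4–B5

Each bag holds 2 vertices, so the decomposition has width 1, which upper-bounds the treewidth. G has an edge, so its treewidth is at least 1. The upper and lower bounds meet at 1, so that is the treewidth.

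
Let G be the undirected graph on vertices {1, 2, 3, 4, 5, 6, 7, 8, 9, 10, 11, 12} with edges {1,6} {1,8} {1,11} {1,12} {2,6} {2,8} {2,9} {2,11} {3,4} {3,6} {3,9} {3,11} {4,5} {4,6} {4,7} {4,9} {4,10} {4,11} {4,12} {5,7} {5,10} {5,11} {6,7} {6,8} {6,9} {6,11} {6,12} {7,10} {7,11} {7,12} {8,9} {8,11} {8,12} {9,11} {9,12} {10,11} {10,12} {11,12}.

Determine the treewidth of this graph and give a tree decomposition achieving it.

Treewidth 4.
Bags: B1 = {4, 6, 9, 11, 12}  B2 = {6, 8, 9, 11, 12}  B3 = {4, 6, 7, 11, 12}  B4 = {4, 7, 10, 11, 12}  B5 = {1, 6, 8, 11, 12}  B6 = {3, 4, 6, 9, 11}  B7 = {2, 6, 8, 9, 11}  B8 = {4, 5, 7, 10, 11}
Tree: B1–B2, B1–B3, B3–B4, B2–B5, B1–B6, B2–B7, B4–B8

Each bag holds 5 vertices, so the decomposition has width 4, which upper-bounds the treewidth. Conversely, {4, 7, 10, 11, 12} is a clique of size 5, and the vertices of any clique must share a bag in every tree decomposition; so some bag has ≥ 5 vertices and tw(G) ≥ 4. Therefore the treewidth is 4.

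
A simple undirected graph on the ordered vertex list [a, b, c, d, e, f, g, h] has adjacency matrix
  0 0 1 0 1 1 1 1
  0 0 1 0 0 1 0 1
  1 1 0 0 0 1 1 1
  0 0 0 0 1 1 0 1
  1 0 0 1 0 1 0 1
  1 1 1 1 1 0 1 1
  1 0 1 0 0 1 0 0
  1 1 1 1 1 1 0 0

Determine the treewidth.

3

A width-3 tree decomposition is:
Bags: B1 = {d, e, f, h}  B2 = {a, e, f, h}  B3 = {a, c, f, h}  B4 = {a, c, f, g}  B5 = {b, c, f, h}
Tree: B1–B2, B2–B3, B3–B4, B3–B5
The largest bag has 4 vertices, giving width 3; this decomposition certifies tw(G) ≤ 3. On the other hand G contains the 4-clique {a, c, f, g}. A clique must lie in a single bag of any decomposition, so no decomposition can have width below 3. Hence tw(G) = 3 exactly.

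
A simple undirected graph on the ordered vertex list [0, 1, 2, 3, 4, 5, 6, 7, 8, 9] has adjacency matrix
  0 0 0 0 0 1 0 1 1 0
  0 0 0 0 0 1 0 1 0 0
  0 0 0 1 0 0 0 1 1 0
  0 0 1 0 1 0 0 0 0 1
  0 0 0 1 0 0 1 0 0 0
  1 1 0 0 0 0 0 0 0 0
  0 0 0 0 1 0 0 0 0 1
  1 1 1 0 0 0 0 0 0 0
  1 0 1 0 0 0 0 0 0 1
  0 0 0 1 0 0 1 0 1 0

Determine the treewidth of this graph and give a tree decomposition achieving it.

The largest bag has 3 vertices, giving width 2; this decomposition certifies tw(G) ≤ 2. For the lower bound, G contains the cycle 5–1–7–0–5, so G is not a forest; only forests have treewidth ≤ 1, hence tw(G) ≥ 2. Combining the bounds, tw(G) = 2.

Treewidth 2.
Bags: B1 = {0, 1, 5}  B2 = {0, 1, 7}  B3 = {0, 7, 8}  B4 = {2, 7, 8}  B5 = {2, 8, 9}  B6 = {2, 3, 9}  B7 = {3, 6, 9}  B8 = {3, 4, 6}
Tree: B1–B2, B2–B3, B3–B4, B4–B5, B5–B6, B6–B7, B7–B8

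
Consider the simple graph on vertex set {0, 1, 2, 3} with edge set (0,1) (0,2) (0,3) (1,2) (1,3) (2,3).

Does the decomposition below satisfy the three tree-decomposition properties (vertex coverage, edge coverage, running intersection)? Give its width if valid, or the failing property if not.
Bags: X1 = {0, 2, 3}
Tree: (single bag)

No — vertex 1 appears in no bag.

A tree decomposition must satisfy three properties: every vertex lies in some bag; for every edge, both endpoints lie together in some bag; and for every vertex, the bags containing it form a connected subtree. Here vertex 1 appears in no bag, so the decomposition is invalid.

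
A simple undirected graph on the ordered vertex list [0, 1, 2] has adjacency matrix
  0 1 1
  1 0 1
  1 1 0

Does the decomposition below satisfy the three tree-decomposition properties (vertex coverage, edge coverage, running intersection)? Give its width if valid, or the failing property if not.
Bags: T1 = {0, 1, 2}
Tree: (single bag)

Vertex coverage: the bags together contain {0, 1, 2}, the full vertex set. Edge coverage: each edge of G has both endpoints in at least one bag. Running intersection: for every vertex, the bags containing it form a connected subtree. All three properties hold, so this is a valid tree decomposition of width max|bag| − 1 = 2, and hence tw(G) ≤ 2.

Yes; width 2.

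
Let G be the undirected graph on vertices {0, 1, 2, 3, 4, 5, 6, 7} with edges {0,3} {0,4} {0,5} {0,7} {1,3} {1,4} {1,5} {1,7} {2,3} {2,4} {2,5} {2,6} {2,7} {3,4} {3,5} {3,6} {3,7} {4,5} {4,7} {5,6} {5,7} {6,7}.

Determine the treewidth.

A width-4 tree decomposition is:
Bags: B1 = {2, 3, 4, 5, 7}  B2 = {2, 3, 5, 6, 7}  B3 = {1, 3, 4, 5, 7}  B4 = {0, 3, 4, 5, 7}
Tree: B1–B2, B1–B3, B3–B4
Every bag has size at most 5, so the width is 5 − 1 = 4 and tw(G) ≤ 4. Conversely, {0, 3, 4, 5, 7} is a clique of size 5, and the vertices of any clique must share a bag in every tree decomposition; so some bag has ≥ 5 vertices and tw(G) ≥ 4. The upper and lower bounds meet at 4, so that is the treewidth.

4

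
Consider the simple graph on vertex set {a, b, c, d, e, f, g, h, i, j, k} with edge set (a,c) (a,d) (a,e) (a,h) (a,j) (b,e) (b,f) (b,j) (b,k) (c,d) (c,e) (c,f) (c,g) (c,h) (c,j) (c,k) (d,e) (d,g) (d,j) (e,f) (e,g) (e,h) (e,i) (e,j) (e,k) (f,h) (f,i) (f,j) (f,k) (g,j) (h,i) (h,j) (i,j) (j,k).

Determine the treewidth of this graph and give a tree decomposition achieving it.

Treewidth 4.
One optimal decomposition is:
Bags: B1 = {c, e, f, h, j}  B2 = {a, c, e, h, j}  B3 = {a, c, d, e, j}  B4 = {c, e, f, j, k}  B5 = {b, e, f, j, k}  B6 = {c, d, e, g, j}  B7 = {e, f, h, i, j}
Tree: B1–B2, B2–B3, B1–B4, B4–B5, B3–B6, B1–B7

The largest bag has 5 vertices, giving width 4; this decomposition certifies tw(G) ≤ 4. For the lower bound, the 5 vertices {c, d, e, g, j} are pairwise adjacent, and any tree decomposition puts a clique entirely inside one bag — forcing width ≥ 4. Hence tw(G) = 4 exactly.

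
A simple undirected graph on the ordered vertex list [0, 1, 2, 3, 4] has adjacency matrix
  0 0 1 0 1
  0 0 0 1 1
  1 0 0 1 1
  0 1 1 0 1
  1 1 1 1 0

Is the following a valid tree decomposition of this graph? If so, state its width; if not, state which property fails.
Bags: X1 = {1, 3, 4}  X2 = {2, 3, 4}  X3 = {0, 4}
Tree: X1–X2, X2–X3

A tree decomposition must satisfy three properties: every vertex lies in some bag; for every edge, both endpoints lie together in some bag; and for every vertex, the bags containing it form a connected subtree. Here edge (2,0) lies in no bag, so the decomposition is invalid.

No — edge (2,0) lies in no bag.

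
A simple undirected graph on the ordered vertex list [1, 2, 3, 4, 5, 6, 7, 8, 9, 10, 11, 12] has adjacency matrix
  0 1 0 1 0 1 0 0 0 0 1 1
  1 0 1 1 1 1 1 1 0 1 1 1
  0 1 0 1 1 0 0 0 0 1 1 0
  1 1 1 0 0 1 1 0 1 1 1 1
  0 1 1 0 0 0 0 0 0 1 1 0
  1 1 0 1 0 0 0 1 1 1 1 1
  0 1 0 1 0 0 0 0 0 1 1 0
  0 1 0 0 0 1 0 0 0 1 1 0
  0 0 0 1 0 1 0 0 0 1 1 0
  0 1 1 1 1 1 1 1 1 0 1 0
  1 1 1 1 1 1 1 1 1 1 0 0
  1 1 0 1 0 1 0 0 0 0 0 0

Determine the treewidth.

A width-4 tree decomposition is:
Bags: B1 = {1, 2, 4, 6, 11}  B2 = {2, 4, 6, 10, 11}  B3 = {2, 3, 4, 10, 11}  B4 = {1, 2, 4, 6, 12}  B5 = {2, 6, 8, 10, 11}  B6 = {4, 6, 9, 10, 11}  B7 = {2, 3, 5, 10, 11}  B8 = {2, 4, 7, 10, 11}
Tree: B1–B2, B2–B3, B1–B4, B2–B5, B2–B6, B3–B7, B3–B8
Every bag has size at most 5, so the width is 5 − 1 = 4 and tw(G) ≤ 4. On the other hand G contains the 5-clique {4, 6, 9, 10, 11}. A clique must lie in a single bag of any decomposition, so no decomposition can have width below 4. The upper and lower bounds meet at 4, so that is the treewidth.

4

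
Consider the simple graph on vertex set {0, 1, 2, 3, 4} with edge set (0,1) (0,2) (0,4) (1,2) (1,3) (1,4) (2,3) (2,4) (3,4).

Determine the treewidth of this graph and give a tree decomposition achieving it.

The largest bag has 4 vertices, giving width 3; this decomposition certifies tw(G) ≤ 3. For the lower bound, the 4 vertices {0, 1, 2, 4} are pairwise adjacent, and any tree decomposition puts a clique entirely inside one bag — forcing width ≥ 3. Combining the bounds, tw(G) = 3.

Treewidth 3.
One optimal decomposition is:
Bags: B1 = {1, 2, 3, 4}  B2 = {0, 1, 2, 4}
Tree: B1–B2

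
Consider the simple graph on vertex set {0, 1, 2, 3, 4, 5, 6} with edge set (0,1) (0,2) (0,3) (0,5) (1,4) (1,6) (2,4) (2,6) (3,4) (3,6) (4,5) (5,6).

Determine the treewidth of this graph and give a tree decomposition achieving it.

Treewidth 3.
One such decomposition:
Bags: B1 = {0, 3, 4, 6}  B2 = {0, 1, 4, 6}  B3 = {0, 4, 5, 6}  B4 = {0, 2, 4, 6}
Tree: B1–B2, B2–B3, B3–B4

Each bag holds 4 vertices, so the decomposition has width 3, which upper-bounds the treewidth. For the lower bound: the 4 vertex sets {3,4}, {1,6}, {0}, {5} are disjoint, each induces a connected subgraph, and every pair is joined by at least one edge of G. Contracting each set to a single vertex therefore yields K_{4} as a minor, and since treewidth is minor-monotone, tw(G) ≥ tw(K_{4}) = 3. Therefore the treewidth is 3.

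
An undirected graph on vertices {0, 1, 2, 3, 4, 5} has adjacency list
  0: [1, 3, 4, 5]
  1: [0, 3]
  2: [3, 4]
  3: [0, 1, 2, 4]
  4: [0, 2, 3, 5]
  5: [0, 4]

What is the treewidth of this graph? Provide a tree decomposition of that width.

The largest bag has 3 vertices, giving width 2; this decomposition certifies tw(G) ≤ 2. Conversely, {0, 1, 3} is a clique of size 3, and the vertices of any clique must share a bag in every tree decomposition; so some bag has ≥ 3 vertices and tw(G) ≥ 2. Combining the bounds, tw(G) = 2.

Treewidth 2.
One such decomposition:
Bags: B1 = {0, 1, 3}  B2 = {0, 3, 4}  B3 = {2, 3, 4}  B4 = {0, 4, 5}
Tree: B1–B2, B2–B3, B2–B4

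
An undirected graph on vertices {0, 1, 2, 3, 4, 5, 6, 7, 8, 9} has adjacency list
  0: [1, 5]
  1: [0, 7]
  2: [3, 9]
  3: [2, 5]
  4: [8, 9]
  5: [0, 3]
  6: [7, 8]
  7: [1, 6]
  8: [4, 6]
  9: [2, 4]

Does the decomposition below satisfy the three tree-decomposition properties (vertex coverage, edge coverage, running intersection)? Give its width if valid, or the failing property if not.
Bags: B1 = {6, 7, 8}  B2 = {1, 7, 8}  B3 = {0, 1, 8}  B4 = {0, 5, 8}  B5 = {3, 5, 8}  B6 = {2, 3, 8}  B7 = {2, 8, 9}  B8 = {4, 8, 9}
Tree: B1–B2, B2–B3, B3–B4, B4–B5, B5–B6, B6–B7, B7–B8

Yes; width 2.

Checking the three conditions: (i) the bags cover all of {0, 1, 2, 3, 4, 5, 6, 7, 8, 9}; (ii) for each edge, some bag contains both endpoints; (iii) the bags containing any fixed vertex form a subtree. All hold, so the decomposition is valid with width 3 − 1 = 2.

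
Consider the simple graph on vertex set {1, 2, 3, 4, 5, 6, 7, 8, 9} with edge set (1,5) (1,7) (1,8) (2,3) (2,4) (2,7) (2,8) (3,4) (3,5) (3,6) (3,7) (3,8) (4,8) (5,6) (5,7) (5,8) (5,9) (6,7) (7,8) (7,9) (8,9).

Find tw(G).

A width-3 tree decomposition is:
Bags: B1 = {3, 5, 7, 8}  B2 = {5, 7, 8, 9}  B3 = {1, 5, 7, 8}  B4 = {2, 3, 7, 8}  B5 = {3, 5, 6, 7}  B6 = {2, 3, 4, 8}
Tree: B1–B2, B1–B3, B1–B4, B1–B5, B4–B6
The largest bag has 4 vertices, giving width 3; this decomposition certifies tw(G) ≤ 3. For the lower bound, the 4 vertices {2, 3, 4, 8} are pairwise adjacent, and any tree decomposition puts a clique entirely inside one bag — forcing width ≥ 3. Hence tw(G) = 3 exactly.

3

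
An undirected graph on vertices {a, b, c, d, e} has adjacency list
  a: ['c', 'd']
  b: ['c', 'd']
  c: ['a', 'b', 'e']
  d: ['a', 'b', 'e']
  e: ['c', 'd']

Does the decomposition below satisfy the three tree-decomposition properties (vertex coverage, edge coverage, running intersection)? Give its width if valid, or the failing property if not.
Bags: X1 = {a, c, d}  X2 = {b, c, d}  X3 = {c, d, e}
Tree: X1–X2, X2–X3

Yes; width 2.

Vertex coverage: the bags together contain {a, b, c, d, e}, the full vertex set. Edge coverage: each edge of G has both endpoints in at least one bag. Running intersection: for every vertex, the bags containing it form a connected subtree. All three properties hold, so this is a valid tree decomposition of width max|bag| − 1 = 2, and hence tw(G) ≤ 2.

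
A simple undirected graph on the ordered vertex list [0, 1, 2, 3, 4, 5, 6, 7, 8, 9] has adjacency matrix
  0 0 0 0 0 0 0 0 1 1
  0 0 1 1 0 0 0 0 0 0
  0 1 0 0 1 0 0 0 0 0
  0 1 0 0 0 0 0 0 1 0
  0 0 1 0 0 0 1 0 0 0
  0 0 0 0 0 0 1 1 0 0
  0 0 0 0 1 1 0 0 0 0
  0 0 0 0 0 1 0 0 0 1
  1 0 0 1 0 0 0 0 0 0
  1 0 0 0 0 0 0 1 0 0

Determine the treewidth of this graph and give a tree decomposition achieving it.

The largest bag has 3 vertices, giving width 2; this decomposition certifies tw(G) ≤ 2. The edges 5–7–9–0–8–3–1–2–4–6–5 form a cycle, so G is not a tree and its treewidth is at least 2. The upper and lower bounds meet at 2, so that is the treewidth.

Treewidth 2.
One optimal decomposition is:
Bags: B1 = {5, 7, 9}  B2 = {0, 5, 9}  B3 = {0, 5, 8}  B4 = {3, 5, 8}  B5 = {1, 3, 5}  B6 = {1, 2, 5}  B7 = {2, 4, 5}  B8 = {4, 5, 6}
Tree: B1–B2, B2–B3, B3–B4, B4–B5, B5–B6, B6–B7, B7–B8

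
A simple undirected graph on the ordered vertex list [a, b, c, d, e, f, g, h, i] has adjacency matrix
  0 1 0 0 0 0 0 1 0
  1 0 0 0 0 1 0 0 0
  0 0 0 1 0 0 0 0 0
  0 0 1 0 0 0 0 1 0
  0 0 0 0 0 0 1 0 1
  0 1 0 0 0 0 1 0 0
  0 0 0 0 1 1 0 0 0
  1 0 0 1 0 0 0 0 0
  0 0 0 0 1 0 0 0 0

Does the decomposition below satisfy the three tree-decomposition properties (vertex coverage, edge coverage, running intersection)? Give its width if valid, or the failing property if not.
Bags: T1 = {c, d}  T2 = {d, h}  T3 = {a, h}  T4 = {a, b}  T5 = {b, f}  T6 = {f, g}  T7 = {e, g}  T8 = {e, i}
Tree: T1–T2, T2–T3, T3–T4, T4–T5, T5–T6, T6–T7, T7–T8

Vertex coverage: the bags together contain {a, b, c, d, e, f, g, h, i}, the full vertex set. Edge coverage: each edge of G has both endpoints in at least one bag. Running intersection: for every vertex, the bags containing it form a connected subtree. All three properties hold, so this is a valid tree decomposition of width max|bag| − 1 = 1, and hence tw(G) ≤ 1.

Yes; width 1.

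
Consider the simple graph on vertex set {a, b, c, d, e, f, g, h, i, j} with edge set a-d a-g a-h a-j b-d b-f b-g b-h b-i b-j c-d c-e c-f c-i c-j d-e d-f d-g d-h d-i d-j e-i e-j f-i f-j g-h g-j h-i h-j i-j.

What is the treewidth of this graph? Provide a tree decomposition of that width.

Treewidth 4.
One such decomposition:
Bags: B1 = {b, d, g, h, j}  B2 = {b, d, h, i, j}  B3 = {a, d, g, h, j}  B4 = {b, d, f, i, j}  B5 = {c, d, f, i, j}  B6 = {c, d, e, i, j}
Tree: B1–B2, B1–B3, B2–B4, B4–B5, B5–B6

Each bag holds 5 vertices, so the decomposition has width 4, which upper-bounds the treewidth. For the lower bound, the 5 vertices {a, d, g, h, j} are pairwise adjacent, and any tree decomposition puts a clique entirely inside one bag — forcing width ≥ 4. Combining the bounds, tw(G) = 4.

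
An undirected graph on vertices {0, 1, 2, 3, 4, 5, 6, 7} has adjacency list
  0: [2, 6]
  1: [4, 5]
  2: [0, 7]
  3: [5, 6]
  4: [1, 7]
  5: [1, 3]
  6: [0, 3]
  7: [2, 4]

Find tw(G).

A width-2 tree decomposition is:
Bags: B1 = {0, 2, 6}  B2 = {2, 3, 6}  B3 = {2, 3, 5}  B4 = {1, 2, 5}  B5 = {1, 2, 4}  B6 = {2, 4, 7}
Tree: B1–B2, B2–B3, B3–B4, B4–B5, B5–B6
Each bag holds 3 vertices, so the decomposition has width 2, which upper-bounds the treewidth. Since 2–0–6–3–5–1–4–7–2 is a cycle in G, G is not acyclic. Forests are exactly the graphs of treewidth ≤ 1, so tw(G) ≥ 2. Combining the bounds, tw(G) = 2.

2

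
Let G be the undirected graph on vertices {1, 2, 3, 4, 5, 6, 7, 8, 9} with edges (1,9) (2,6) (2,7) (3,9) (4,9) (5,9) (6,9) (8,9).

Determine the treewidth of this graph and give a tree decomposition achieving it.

Treewidth 1.
One such decomposition:
Bags: B1 = {1, 9}  B2 = {6, 9}  B3 = {4, 9}  B4 = {2, 6}  B5 = {8, 9}  B6 = {2, 7}  B7 = {3, 9}  B8 = {5, 9}
Tree: B1–B2, B1–B3, B2–B4, B2–B5, B4–B6, B2–B7, B5–B8

Each bag holds 2 vertices, so the decomposition has width 1, which upper-bounds the treewidth. G has an edge, so its treewidth is at least 1. Therefore the treewidth is 1.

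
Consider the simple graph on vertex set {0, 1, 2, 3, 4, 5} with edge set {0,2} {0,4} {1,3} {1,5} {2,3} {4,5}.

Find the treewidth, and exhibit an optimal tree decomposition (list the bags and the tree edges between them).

Treewidth 2.
One optimal decomposition is:
Bags: B1 = {0, 2, 3}  B2 = {0, 1, 3}  B3 = {0, 1, 5}  B4 = {0, 4, 5}
Tree: B1–B2, B2–B3, B3–B4

Each bag holds 3 vertices, so the decomposition has width 2, which upper-bounds the treewidth. Since 0–2–3–1–5–4–0 is a cycle in G, G is not acyclic. Forests are exactly the graphs of treewidth ≤ 1, so tw(G) ≥ 2. Hence tw(G) = 2 exactly.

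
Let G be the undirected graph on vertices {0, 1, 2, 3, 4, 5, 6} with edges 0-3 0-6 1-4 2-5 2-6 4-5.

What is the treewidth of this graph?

1

A width-1 tree decomposition is:
Bags: B1 = {0, 3}  B2 = {0, 6}  B3 = {2, 6}  B4 = {2, 5}  B5 = {4, 5}  B6 = {1, 4}
Tree: B1–B2, B2–B3, B3–B4, B4–B5, B5–B6
The largest bag has 2 vertices, giving width 1; this decomposition certifies tw(G) ≤ 1. G has an edge, so its treewidth is at least 1. Hence tw(G) = 1 exactly.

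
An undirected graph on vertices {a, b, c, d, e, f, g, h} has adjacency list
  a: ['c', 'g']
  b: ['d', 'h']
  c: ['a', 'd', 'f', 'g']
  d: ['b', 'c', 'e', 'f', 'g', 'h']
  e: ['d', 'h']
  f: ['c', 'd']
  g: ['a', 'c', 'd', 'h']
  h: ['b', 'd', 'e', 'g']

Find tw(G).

2

A width-2 tree decomposition is:
Bags: B1 = {c, d, g}  B2 = {d, g, h}  B3 = {d, e, h}  B4 = {c, d, f}  B5 = {a, c, g}  B6 = {b, d, h}
Tree: B1–B2, B2–B3, B1–B4, B1–B5, B3–B6
Every bag has size at most 3, so the width is 3 − 1 = 2 and tw(G) ≤ 2. On the other hand G contains the 3-clique {d, g, h}. A clique must lie in a single bag of any decomposition, so no decomposition can have width below 2. Hence tw(G) = 2 exactly.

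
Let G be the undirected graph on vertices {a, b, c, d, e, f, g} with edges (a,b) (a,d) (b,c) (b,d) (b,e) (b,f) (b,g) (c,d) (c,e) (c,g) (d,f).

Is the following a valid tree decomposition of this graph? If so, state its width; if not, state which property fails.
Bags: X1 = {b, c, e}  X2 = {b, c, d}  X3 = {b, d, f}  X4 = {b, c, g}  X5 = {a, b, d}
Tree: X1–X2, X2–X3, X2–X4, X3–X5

Yes; width 2.

Every vertex of G appears in some bag (union = {a, b, c, d, e, f, g}); every edge is covered by a bag; and for each vertex v the set of bags containing v is connected in the bag tree. The decomposition is therefore valid. The largest bag has 3 vertices, so the width is 2.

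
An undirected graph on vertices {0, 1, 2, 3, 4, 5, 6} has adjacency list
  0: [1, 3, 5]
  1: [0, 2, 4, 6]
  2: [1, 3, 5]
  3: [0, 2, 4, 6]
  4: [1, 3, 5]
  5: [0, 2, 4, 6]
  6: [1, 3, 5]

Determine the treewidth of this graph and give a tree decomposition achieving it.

Treewidth 3.
Bags: B1 = {0, 1, 3, 5}  B2 = {1, 3, 4, 5}  B3 = {1, 2, 3, 5}  B4 = {1, 3, 5, 6}
Tree: B1–B2, B2–B3, B3–B4

Each bag holds 4 vertices, so the decomposition has width 3, which upper-bounds the treewidth. For the lower bound: the 4 vertex sets {0,3}, {4,5}, {1}, {2} are disjoint, each induces a connected subgraph, and every pair is joined by at least one edge of G. Contracting each set to a single vertex therefore yields K_{4} as a minor, and since treewidth is minor-monotone, tw(G) ≥ tw(K_{4}) = 3. Hence tw(G) = 3 exactly.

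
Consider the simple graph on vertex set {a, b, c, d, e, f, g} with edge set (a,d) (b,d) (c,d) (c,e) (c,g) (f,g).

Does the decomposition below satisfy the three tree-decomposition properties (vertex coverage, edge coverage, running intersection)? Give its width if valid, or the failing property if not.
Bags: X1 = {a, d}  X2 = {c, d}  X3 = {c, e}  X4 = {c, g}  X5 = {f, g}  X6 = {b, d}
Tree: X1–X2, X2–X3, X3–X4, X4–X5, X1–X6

Yes; width 1.

Every vertex of G appears in some bag (union = {a, b, c, d, e, f, g}); every edge is covered by a bag; and for each vertex v the set of bags containing v is connected in the bag tree. The decomposition is therefore valid. The largest bag has 2 vertices, so the width is 1.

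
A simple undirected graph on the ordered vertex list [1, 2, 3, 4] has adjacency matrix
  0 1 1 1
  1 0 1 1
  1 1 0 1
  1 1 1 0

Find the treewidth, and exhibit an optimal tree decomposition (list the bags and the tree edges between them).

Treewidth 3.
One such decomposition:
Bags: B1 = {1, 2, 3, 4}
Tree: (single bag)

With just one bag of size 4, the width is 4 − 1 = 3, so tw(G) ≤ 3. On the other hand G contains the 4-clique {1, 2, 3, 4}. A clique must lie in a single bag of any decomposition, so no decomposition can have width below 3. The upper and lower bounds meet at 3, so that is the treewidth.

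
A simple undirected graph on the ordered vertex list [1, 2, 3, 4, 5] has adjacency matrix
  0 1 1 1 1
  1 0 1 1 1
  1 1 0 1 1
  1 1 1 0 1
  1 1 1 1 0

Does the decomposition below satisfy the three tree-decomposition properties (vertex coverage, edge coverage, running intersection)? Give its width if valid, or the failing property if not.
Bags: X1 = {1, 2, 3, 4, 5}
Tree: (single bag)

Yes; width 4.

Checking the three conditions: (i) the bags cover all of {1, 2, 3, 4, 5}; (ii) for each edge, some bag contains both endpoints; (iii) the bags containing any fixed vertex form a subtree. All hold, so the decomposition is valid with width 5 − 1 = 4.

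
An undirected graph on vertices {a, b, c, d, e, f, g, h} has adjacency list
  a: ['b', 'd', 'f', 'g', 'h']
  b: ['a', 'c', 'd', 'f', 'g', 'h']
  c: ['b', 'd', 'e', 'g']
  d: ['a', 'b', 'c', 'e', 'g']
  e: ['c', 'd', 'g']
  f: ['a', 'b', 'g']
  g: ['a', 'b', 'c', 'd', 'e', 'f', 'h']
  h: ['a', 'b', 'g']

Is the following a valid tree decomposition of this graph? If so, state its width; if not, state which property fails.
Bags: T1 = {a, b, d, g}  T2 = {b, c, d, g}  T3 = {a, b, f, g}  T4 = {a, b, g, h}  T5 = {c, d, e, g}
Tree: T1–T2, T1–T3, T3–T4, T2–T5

Yes; width 3.

Every vertex of G appears in some bag (union = {a, b, c, d, e, f, g, h}); every edge is covered by a bag; and for each vertex v the set of bags containing v is connected in the bag tree. The decomposition is therefore valid. The largest bag has 4 vertices, so the width is 3.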